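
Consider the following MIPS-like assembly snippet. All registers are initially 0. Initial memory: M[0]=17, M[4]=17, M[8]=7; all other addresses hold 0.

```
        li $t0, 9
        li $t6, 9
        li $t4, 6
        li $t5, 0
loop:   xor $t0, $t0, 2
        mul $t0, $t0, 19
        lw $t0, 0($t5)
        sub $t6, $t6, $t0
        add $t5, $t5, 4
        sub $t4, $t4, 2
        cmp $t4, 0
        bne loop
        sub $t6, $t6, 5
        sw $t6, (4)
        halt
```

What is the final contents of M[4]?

-37

after li $t0, 9: $t0=9
after li $t6, 9: $t6=9
after li $t4, 6: $t4=6
after li $t5, 0: $t5=0
after xor $t0, $t0, 2: $t0=9^2=11
after mul $t0, $t0, 19: $t0=11*19=209
after lw $t0, 0($t5): $t0=M[0]=17
after sub $t6, $t6, $t0: $t6=9-17=-8
after add $t5, $t5, 4: $t5=0+4=4
after sub $t4, $t4, 2: $t4=6-2=4
cmp $t4, 0  (cmp 4,0)
bne loop: taken
after xor $t0, $t0, 2: $t0=17^2=19
after mul $t0, $t0, 19: $t0=19*19=361
after lw $t0, 0($t5): $t0=M[4]=17
after sub $t6, $t6, $t0: $t6=(-8)-17=-25
after add $t5, $t5, 4: $t5=4+4=8
after sub $t4, $t4, 2: $t4=4-2=2
cmp $t4, 0  (cmp 2,0)
bne loop: taken
after xor $t0, $t0, 2: $t0=17^2=19
after mul $t0, $t0, 19: $t0=19*19=361
after lw $t0, 0($t5): $t0=M[8]=7
after sub $t6, $t6, $t0: $t6=(-25)-7=-32
after add $t5, $t5, 4: $t5=8+4=12
after sub $t4, $t4, 2: $t4=2-2=0
cmp $t4, 0  (cmp 0,0)
bne loop: not taken
after sub $t6, $t6, 5: $t6=(-32)-5=-37
sw $t6, (4) → M[4]=-37
halt.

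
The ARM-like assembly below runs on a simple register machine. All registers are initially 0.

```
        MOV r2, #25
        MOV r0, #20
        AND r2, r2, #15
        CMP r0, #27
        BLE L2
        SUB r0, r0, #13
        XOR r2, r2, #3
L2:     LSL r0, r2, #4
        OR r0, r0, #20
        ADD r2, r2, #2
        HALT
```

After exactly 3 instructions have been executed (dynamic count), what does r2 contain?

MOV r2, #25 → r2=25
MOV r0, #20 → r0=20
AND r2, r2, #15 → r2=25&15=9
After step 3: r2 = 9.

9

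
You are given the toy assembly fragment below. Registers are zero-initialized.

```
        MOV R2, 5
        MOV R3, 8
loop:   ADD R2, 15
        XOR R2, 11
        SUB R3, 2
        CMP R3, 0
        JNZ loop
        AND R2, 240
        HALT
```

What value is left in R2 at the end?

64

MOV R2, 5 → R2=5
MOV R3, 8 → R3=8
ADD R2, 15 → R2=5+15=20
XOR R2, 11 → R2=20^11=31
SUB R3, 2 → R3=8-2=6
CMP R3, 0  (cmp 6,0)
JNZ loop: taken
ADD R2, 15 → R2=31+15=46
XOR R2, 11 → R2=46^11=37
SUB R3, 2 → R3=6-2=4
CMP R3, 0  (cmp 4,0)
JNZ loop: taken
ADD R2, 15 → R2=37+15=52
XOR R2, 11 → R2=52^11=63
SUB R3, 2 → R3=4-2=2
CMP R3, 0  (cmp 2,0)
JNZ loop: taken
ADD R2, 15 → R2=63+15=78
XOR R2, 11 → R2=78^11=69
SUB R3, 2 → R3=2-2=0
CMP R3, 0  (cmp 0,0)
JNZ loop: not taken
AND R2, 240 → R2=69&240=64
halt.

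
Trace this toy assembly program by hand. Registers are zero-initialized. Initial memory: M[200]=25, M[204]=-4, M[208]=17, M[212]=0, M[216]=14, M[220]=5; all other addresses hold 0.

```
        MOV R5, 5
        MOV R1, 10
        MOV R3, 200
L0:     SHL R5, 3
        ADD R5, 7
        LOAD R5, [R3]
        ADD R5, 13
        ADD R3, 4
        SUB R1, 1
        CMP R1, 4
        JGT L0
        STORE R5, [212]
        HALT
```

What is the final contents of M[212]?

R5=5
R1=10
R3=200
R5=5<<3=40
R5=40+7=47
R5=M[200]=25
R5=25+13=38
R3=200+4=204
R1=10-1=9
CMP R1, 4  (cmp 9,4)
JGT L0: taken
R5=38<<3=304
R5=304+7=311
R5=M[204]=-4
R5=(-4)+13=9
R3=204+4=208
R1=9-1=8
CMP R1, 4  (cmp 8,4)
JGT L0: taken
R5=9<<3=72
R5=72+7=79
R5=M[208]=17
R5=17+13=30
R3=208+4=212
R1=8-1=7
CMP R1, 4  (cmp 7,4)
JGT L0: taken
R5=30<<3=240
R5=240+7=247
R5=M[212]=0
R5=0+13=13
R3=212+4=216
R1=7-1=6
CMP R1, 4  (cmp 6,4)
JGT L0: taken
R5=13<<3=104
R5=104+7=111
R5=M[216]=14
R5=14+13=27
R3=216+4=220
R1=6-1=5
CMP R1, 4  (cmp 5,4)
JGT L0: taken
R5=27<<3=216
R5=216+7=223
R5=M[220]=5
R5=5+13=18
R3=220+4=224
R1=5-1=4
CMP R1, 4  (cmp 4,4)
JGT L0: not taken
STORE R5, [212] → M[212]=18
halt.

18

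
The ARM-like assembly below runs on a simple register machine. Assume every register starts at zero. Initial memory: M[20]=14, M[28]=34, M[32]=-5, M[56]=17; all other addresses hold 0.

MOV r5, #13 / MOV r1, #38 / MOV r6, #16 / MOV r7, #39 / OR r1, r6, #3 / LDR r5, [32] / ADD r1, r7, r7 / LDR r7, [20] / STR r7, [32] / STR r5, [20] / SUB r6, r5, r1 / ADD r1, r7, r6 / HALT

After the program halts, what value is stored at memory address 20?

-5

MOV r5, #13 → r5=13
MOV r1, #38 → r1=38
MOV r6, #16 → r6=16
MOV r7, #39 → r7=39
OR r1, r6, #3 → r1=16|3=19
LDR r5, [32] → r5=M[32]=-5
ADD r1, r7, r7 → r1=39+39=78
LDR r7, [20] → r7=M[20]=14
STR r7, [32] → M[32]=14
STR r5, [20] → M[20]=-5
SUB r6, r5, r1 → r6=(-5)-78=-83
ADD r1, r7, r6 → r1=14+(-83)=-69
halt.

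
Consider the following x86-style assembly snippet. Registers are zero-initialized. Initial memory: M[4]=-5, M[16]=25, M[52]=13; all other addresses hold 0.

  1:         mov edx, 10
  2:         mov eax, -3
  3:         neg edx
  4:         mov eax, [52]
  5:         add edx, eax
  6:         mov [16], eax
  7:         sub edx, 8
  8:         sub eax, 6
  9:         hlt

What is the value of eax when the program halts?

7

mov edx, 10 → edx=10
mov eax, -3 → eax=-3
neg edx → edx=-(10)=-10
mov eax, [52] → eax=M[52]=13
add edx, eax → edx=(-10)+13=3
mov [16], eax → M[16]=13
sub edx, 8 → edx=3-8=-5
sub eax, 6 → eax=13-6=7
halt.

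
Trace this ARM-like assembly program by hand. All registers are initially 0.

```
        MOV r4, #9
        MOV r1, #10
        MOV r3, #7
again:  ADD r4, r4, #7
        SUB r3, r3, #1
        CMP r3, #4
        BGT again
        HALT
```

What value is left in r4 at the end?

after MOV r4, #9: r4=9
after MOV r1, #10: r1=10
after MOV r3, #7: r3=7
after ADD r4, r4, #7: r4=9+7=16
after SUB r3, r3, #1: r3=7-1=6
CMP r3, #4  (cmp 6,4)
BGT again: taken
after ADD r4, r4, #7: r4=16+7=23
after SUB r3, r3, #1: r3=6-1=5
CMP r3, #4  (cmp 5,4)
BGT again: taken
after ADD r4, r4, #7: r4=23+7=30
after SUB r3, r3, #1: r3=5-1=4
CMP r3, #4  (cmp 4,4)
BGT again: not taken
halt.

30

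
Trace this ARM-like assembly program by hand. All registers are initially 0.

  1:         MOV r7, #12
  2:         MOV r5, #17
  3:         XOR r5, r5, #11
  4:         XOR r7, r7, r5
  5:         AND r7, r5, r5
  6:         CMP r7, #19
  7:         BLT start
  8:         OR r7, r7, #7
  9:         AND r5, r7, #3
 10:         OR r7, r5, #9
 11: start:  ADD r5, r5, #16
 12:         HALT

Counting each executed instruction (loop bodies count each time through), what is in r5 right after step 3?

after MOV r7, #12: r7=12
after MOV r5, #17: r5=17
after XOR r5, r5, #11: r5=17^11=26
After step 3: r5 = 26.

26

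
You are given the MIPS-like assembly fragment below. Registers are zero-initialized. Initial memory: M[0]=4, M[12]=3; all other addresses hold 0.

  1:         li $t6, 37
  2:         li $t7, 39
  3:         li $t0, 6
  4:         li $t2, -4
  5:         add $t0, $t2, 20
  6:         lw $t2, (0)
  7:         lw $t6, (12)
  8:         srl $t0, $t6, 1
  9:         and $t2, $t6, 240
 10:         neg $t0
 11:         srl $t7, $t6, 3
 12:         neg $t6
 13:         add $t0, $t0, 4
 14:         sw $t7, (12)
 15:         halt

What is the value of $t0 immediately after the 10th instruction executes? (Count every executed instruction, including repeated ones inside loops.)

li $t6, 37 → $t6=37
li $t7, 39 → $t7=39
li $t0, 6 → $t0=6
li $t2, -4 → $t2=-4
add $t0, $t2, 20 → $t0=(-4)+20=16
lw $t2, (0) → $t2=M[0]=4
lw $t6, (12) → $t6=M[12]=3
srl $t0, $t6, 1 → $t0=3>>1=1
and $t2, $t6, 240 → $t2=3&240=0
neg $t0 → $t0=-(1)=-1
After step 10: $t0 = -1.

-1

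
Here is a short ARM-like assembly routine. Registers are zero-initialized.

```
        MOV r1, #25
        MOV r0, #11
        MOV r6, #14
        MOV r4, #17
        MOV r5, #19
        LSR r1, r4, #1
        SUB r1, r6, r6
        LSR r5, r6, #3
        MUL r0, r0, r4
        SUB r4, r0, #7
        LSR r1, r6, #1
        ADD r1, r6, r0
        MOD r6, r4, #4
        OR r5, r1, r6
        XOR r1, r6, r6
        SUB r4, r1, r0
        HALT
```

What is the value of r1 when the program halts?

0

r1=25
r0=11
r6=14
r4=17
r5=19
r1=17>>1=8
r1=14-14=0
r5=14>>3=1
r0=11*17=187
r4=187-7=180
r1=14>>1=7
r1=14+187=201
r6=180%4=0
r5=201|0=201
r1=0^0=0
r4=0-187=-187
halt.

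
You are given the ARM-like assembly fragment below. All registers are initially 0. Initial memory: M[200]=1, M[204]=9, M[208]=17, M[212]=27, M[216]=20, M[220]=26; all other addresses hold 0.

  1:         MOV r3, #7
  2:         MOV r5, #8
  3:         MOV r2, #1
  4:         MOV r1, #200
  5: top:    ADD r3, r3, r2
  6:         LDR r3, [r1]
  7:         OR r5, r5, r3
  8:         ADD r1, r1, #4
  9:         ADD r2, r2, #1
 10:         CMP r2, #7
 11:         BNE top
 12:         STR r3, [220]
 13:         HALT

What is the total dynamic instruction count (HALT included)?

MOV r3, #7 → r3=7
MOV r5, #8 → r5=8
MOV r2, #1 → r2=1
MOV r1, #200 → r1=200
ADD r3, r3, r2 → r3=7+1=8
LDR r3, [r1] → r3=M[200]=1
OR r5, r5, r3 → r5=8|1=9
ADD r1, r1, #4 → r1=200+4=204
ADD r2, r2, #1 → r2=1+1=2
CMP r2, #7  (cmp 2,7)
BNE top: taken
ADD r3, r3, r2 → r3=1+2=3
LDR r3, [r1] → r3=M[204]=9
OR r5, r5, r3 → r5=9|9=9
ADD r1, r1, #4 → r1=204+4=208
ADD r2, r2, #1 → r2=2+1=3
CMP r2, #7  (cmp 3,7)
BNE top: taken
ADD r3, r3, r2 → r3=9+3=12
LDR r3, [r1] → r3=M[208]=17
OR r5, r5, r3 → r5=9|17=25
ADD r1, r1, #4 → r1=208+4=212
ADD r2, r2, #1 → r2=3+1=4
CMP r2, #7  (cmp 4,7)
BNE top: taken
ADD r3, r3, r2 → r3=17+4=21
LDR r3, [r1] → r3=M[212]=27
OR r5, r5, r3 → r5=25|27=27
ADD r1, r1, #4 → r1=212+4=216
ADD r2, r2, #1 → r2=4+1=5
CMP r2, #7  (cmp 5,7)
BNE top: taken
ADD r3, r3, r2 → r3=27+5=32
LDR r3, [r1] → r3=M[216]=20
OR r5, r5, r3 → r5=27|20=31
ADD r1, r1, #4 → r1=216+4=220
ADD r2, r2, #1 → r2=5+1=6
CMP r2, #7  (cmp 6,7)
BNE top: taken
ADD r3, r3, r2 → r3=20+6=26
LDR r3, [r1] → r3=M[220]=26
OR r5, r5, r3 → r5=31|26=31
ADD r1, r1, #4 → r1=220+4=224
ADD r2, r2, #1 → r2=6+1=7
CMP r2, #7  (cmp 7,7)
BNE top: not taken
STR r3, [220] → M[220]=26
halt.
Total executed instructions: 48.

48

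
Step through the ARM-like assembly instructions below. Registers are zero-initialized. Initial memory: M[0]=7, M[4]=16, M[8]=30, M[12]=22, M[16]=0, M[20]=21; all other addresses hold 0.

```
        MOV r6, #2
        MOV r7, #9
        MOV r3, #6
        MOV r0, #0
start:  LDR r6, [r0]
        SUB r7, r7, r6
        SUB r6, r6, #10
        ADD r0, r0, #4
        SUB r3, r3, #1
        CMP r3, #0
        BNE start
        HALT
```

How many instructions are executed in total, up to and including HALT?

47

r6=2
r7=9
r3=6
r0=0
r6=M[0]=7
r7=9-7=2
r6=7-10=-3
r0=0+4=4
r3=6-1=5
CMP r3, #0  (cmp 5,0)
BNE start: taken
r6=M[4]=16
r7=2-16=-14
r6=16-10=6
r0=4+4=8
r3=5-1=4
CMP r3, #0  (cmp 4,0)
BNE start: taken
r6=M[8]=30
r7=(-14)-30=-44
r6=30-10=20
r0=8+4=12
r3=4-1=3
CMP r3, #0  (cmp 3,0)
BNE start: taken
r6=M[12]=22
r7=(-44)-22=-66
r6=22-10=12
r0=12+4=16
r3=3-1=2
CMP r3, #0  (cmp 2,0)
BNE start: taken
r6=M[16]=0
r7=(-66)-0=-66
r6=0-10=-10
r0=16+4=20
r3=2-1=1
CMP r3, #0  (cmp 1,0)
BNE start: taken
r6=M[20]=21
r7=(-66)-21=-87
r6=21-10=11
r0=20+4=24
r3=1-1=0
CMP r3, #0  (cmp 0,0)
BNE start: not taken
halt.
Total executed instructions: 47.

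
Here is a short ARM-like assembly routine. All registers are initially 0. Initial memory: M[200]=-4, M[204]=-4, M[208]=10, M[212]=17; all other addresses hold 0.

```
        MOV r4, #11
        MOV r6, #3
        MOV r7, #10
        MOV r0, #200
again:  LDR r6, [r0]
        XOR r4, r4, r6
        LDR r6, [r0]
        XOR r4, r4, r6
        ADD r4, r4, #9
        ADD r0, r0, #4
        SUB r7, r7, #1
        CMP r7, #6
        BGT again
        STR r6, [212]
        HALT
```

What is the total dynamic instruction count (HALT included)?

r4=11
r6=3
r7=10
r0=200
r6=M[200]=-4
r4=11^(-4)=-9
r6=M[200]=-4
r4=(-9)^(-4)=11
r4=11+9=20
r0=200+4=204
r7=10-1=9
CMP r7, #6  (cmp 9,6)
BGT again: taken
r6=M[204]=-4
r4=20^(-4)=-24
r6=M[204]=-4
r4=(-24)^(-4)=20
r4=20+9=29
r0=204+4=208
r7=9-1=8
CMP r7, #6  (cmp 8,6)
BGT again: taken
r6=M[208]=10
r4=29^10=23
r6=M[208]=10
r4=23^10=29
r4=29+9=38
r0=208+4=212
r7=8-1=7
CMP r7, #6  (cmp 7,6)
BGT again: taken
r6=M[212]=17
r4=38^17=55
r6=M[212]=17
r4=55^17=38
r4=38+9=47
r0=212+4=216
r7=7-1=6
CMP r7, #6  (cmp 6,6)
BGT again: not taken
STR r6, [212] → M[212]=17
halt.
Total executed instructions: 42.

42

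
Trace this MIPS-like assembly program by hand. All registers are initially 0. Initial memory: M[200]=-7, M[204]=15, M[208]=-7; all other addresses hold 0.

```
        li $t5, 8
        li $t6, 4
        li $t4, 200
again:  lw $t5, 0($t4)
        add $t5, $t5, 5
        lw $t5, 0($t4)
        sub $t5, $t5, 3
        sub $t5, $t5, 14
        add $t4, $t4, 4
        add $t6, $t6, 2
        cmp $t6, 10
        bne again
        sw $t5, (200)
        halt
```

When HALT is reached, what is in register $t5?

li $t5, 8 → $t5=8
li $t6, 4 → $t6=4
li $t4, 200 → $t4=200
lw $t5, 0($t4) → $t5=M[200]=-7
add $t5, $t5, 5 → $t5=(-7)+5=-2
lw $t5, 0($t4) → $t5=M[200]=-7
sub $t5, $t5, 3 → $t5=(-7)-3=-10
sub $t5, $t5, 14 → $t5=(-10)-14=-24
add $t4, $t4, 4 → $t4=200+4=204
add $t6, $t6, 2 → $t6=4+2=6
cmp $t6, 10  (cmp 6,10)
bne again: taken
lw $t5, 0($t4) → $t5=M[204]=15
add $t5, $t5, 5 → $t5=15+5=20
lw $t5, 0($t4) → $t5=M[204]=15
sub $t5, $t5, 3 → $t5=15-3=12
sub $t5, $t5, 14 → $t5=12-14=-2
add $t4, $t4, 4 → $t4=204+4=208
add $t6, $t6, 2 → $t6=6+2=8
cmp $t6, 10  (cmp 8,10)
bne again: taken
lw $t5, 0($t4) → $t5=M[208]=-7
add $t5, $t5, 5 → $t5=(-7)+5=-2
lw $t5, 0($t4) → $t5=M[208]=-7
sub $t5, $t5, 3 → $t5=(-7)-3=-10
sub $t5, $t5, 14 → $t5=(-10)-14=-24
add $t4, $t4, 4 → $t4=208+4=212
add $t6, $t6, 2 → $t6=8+2=10
cmp $t6, 10  (cmp 10,10)
bne again: not taken
sw $t5, (200) → M[200]=-24
halt.

-24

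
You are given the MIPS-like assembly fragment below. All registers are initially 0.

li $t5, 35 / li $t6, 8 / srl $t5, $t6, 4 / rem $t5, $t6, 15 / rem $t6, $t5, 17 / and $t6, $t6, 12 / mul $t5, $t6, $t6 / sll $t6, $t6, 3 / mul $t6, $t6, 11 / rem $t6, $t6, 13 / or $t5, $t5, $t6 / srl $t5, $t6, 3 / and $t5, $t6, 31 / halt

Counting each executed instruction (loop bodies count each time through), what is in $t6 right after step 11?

2

li $t5, 35 → $t5=35
li $t6, 8 → $t6=8
srl $t5, $t6, 4 → $t5=8>>4=0
rem $t5, $t6, 15 → $t5=8%15=8
rem $t6, $t5, 17 → $t6=8%17=8
and $t6, $t6, 12 → $t6=8&12=8
mul $t5, $t6, $t6 → $t5=8*8=64
sll $t6, $t6, 3 → $t6=8<<3=64
mul $t6, $t6, 11 → $t6=64*11=704
rem $t6, $t6, 13 → $t6=704%13=2
or $t5, $t5, $t6 → $t5=64|2=66
After step 11: $t6 = 2.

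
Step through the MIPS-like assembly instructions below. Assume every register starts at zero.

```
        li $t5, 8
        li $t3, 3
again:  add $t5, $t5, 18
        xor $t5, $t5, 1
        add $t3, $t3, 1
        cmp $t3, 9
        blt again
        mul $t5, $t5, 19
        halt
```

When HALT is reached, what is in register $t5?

after li $t5, 8: $t5=8
after li $t3, 3: $t3=3
after add $t5, $t5, 18: $t5=8+18=26
after xor $t5, $t5, 1: $t5=26^1=27
after add $t3, $t3, 1: $t3=3+1=4
cmp $t3, 9  (cmp 4,9)
blt again: taken
after add $t5, $t5, 18: $t5=27+18=45
after xor $t5, $t5, 1: $t5=45^1=44
after add $t3, $t3, 1: $t3=4+1=5
cmp $t3, 9  (cmp 5,9)
blt again: taken
after add $t5, $t5, 18: $t5=44+18=62
after xor $t5, $t5, 1: $t5=62^1=63
after add $t3, $t3, 1: $t3=5+1=6
cmp $t3, 9  (cmp 6,9)
blt again: taken
after add $t5, $t5, 18: $t5=63+18=81
after xor $t5, $t5, 1: $t5=81^1=80
after add $t3, $t3, 1: $t3=6+1=7
cmp $t3, 9  (cmp 7,9)
blt again: taken
after add $t5, $t5, 18: $t5=80+18=98
after xor $t5, $t5, 1: $t5=98^1=99
after add $t3, $t3, 1: $t3=7+1=8
cmp $t3, 9  (cmp 8,9)
blt again: taken
after add $t5, $t5, 18: $t5=99+18=117
after xor $t5, $t5, 1: $t5=117^1=116
after add $t3, $t3, 1: $t3=8+1=9
cmp $t3, 9  (cmp 9,9)
blt again: not taken
after mul $t5, $t5, 19: $t5=116*19=2204
halt.

2204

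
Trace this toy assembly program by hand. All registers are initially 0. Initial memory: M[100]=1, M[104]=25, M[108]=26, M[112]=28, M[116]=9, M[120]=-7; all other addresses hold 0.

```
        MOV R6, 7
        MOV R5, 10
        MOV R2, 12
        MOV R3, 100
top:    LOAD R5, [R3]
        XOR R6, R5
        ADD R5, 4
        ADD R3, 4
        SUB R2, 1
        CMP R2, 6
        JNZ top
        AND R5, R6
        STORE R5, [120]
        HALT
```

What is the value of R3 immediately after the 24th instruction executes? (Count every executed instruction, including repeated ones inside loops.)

112

R6=7
R5=10
R2=12
R3=100
R5=M[100]=1
R6=7^1=6
R5=1+4=5
R3=100+4=104
R2=12-1=11
CMP R2, 6  (cmp 11,6)
JNZ top: taken
R5=M[104]=25
R6=6^25=31
R5=25+4=29
R3=104+4=108
R2=11-1=10
CMP R2, 6  (cmp 10,6)
JNZ top: taken
R5=M[108]=26
R6=31^26=5
R5=26+4=30
R3=108+4=112
R2=10-1=9
CMP R2, 6  (cmp 9,6)
After step 24: R3 = 112.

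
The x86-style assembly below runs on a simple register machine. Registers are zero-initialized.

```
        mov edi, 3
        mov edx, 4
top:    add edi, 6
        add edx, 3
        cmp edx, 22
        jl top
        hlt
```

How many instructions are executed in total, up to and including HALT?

27

after mov edi, 3: edi=3
after mov edx, 4: edx=4
after add edi, 6: edi=3+6=9
after add edx, 3: edx=4+3=7
cmp edx, 22  (cmp 7,22)
jl top: taken
after add edi, 6: edi=9+6=15
after add edx, 3: edx=7+3=10
cmp edx, 22  (cmp 10,22)
jl top: taken
after add edi, 6: edi=15+6=21
after add edx, 3: edx=10+3=13
cmp edx, 22  (cmp 13,22)
jl top: taken
after add edi, 6: edi=21+6=27
after add edx, 3: edx=13+3=16
cmp edx, 22  (cmp 16,22)
jl top: taken
after add edi, 6: edi=27+6=33
after add edx, 3: edx=16+3=19
cmp edx, 22  (cmp 19,22)
jl top: taken
after add edi, 6: edi=33+6=39
after add edx, 3: edx=19+3=22
cmp edx, 22  (cmp 22,22)
jl top: not taken
halt.
Total executed instructions: 27.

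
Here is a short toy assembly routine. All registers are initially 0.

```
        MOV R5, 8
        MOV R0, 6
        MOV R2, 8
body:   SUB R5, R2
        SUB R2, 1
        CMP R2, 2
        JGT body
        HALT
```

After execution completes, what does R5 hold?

-25

R5=8
R0=6
R2=8
R5=8-8=0
R2=8-1=7
CMP R2, 2  (cmp 7,2)
JGT body: taken
R5=0-7=-7
R2=7-1=6
CMP R2, 2  (cmp 6,2)
JGT body: taken
R5=(-7)-6=-13
R2=6-1=5
CMP R2, 2  (cmp 5,2)
JGT body: taken
R5=(-13)-5=-18
R2=5-1=4
CMP R2, 2  (cmp 4,2)
JGT body: taken
R5=(-18)-4=-22
R2=4-1=3
CMP R2, 2  (cmp 3,2)
JGT body: taken
R5=(-22)-3=-25
R2=3-1=2
CMP R2, 2  (cmp 2,2)
JGT body: not taken
halt.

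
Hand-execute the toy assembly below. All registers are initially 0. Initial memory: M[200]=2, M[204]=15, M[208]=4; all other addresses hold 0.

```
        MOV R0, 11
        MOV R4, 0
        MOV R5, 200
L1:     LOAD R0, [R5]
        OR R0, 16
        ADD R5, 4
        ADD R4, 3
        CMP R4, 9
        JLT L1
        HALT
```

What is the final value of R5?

212

R0=11
R4=0
R5=200
R0=M[200]=2
R0=2|16=18
R5=200+4=204
R4=0+3=3
CMP R4, 9  (cmp 3,9)
JLT L1: taken
R0=M[204]=15
R0=15|16=31
R5=204+4=208
R4=3+3=6
CMP R4, 9  (cmp 6,9)
JLT L1: taken
R0=M[208]=4
R0=4|16=20
R5=208+4=212
R4=6+3=9
CMP R4, 9  (cmp 9,9)
JLT L1: not taken
halt.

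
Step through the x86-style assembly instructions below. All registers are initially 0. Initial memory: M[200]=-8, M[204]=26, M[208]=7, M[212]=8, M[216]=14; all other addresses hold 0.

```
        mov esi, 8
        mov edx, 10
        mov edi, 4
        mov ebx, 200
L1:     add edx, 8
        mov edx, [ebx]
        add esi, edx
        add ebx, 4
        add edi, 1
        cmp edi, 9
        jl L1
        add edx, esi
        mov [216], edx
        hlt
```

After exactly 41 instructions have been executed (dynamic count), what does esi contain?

55

esi=8
edx=10
edi=4
ebx=200
edx=10+8=18
edx=M[200]=-8
esi=8+(-8)=0
ebx=200+4=204
edi=4+1=5
cmp edi, 9  (cmp 5,9)
jl L1: taken
edx=(-8)+8=0
edx=M[204]=26
esi=0+26=26
ebx=204+4=208
edi=5+1=6
cmp edi, 9  (cmp 6,9)
jl L1: taken
edx=26+8=34
edx=M[208]=7
esi=26+7=33
ebx=208+4=212
edi=6+1=7
cmp edi, 9  (cmp 7,9)
jl L1: taken
edx=7+8=15
edx=M[212]=8
esi=33+8=41
ebx=212+4=216
edi=7+1=8
cmp edi, 9  (cmp 8,9)
jl L1: taken
edx=8+8=16
edx=M[216]=14
esi=41+14=55
ebx=216+4=220
edi=8+1=9
cmp edi, 9  (cmp 9,9)
jl L1: not taken
edx=14+55=69
mov [216], edx → M[216]=69
After step 41: esi = 55.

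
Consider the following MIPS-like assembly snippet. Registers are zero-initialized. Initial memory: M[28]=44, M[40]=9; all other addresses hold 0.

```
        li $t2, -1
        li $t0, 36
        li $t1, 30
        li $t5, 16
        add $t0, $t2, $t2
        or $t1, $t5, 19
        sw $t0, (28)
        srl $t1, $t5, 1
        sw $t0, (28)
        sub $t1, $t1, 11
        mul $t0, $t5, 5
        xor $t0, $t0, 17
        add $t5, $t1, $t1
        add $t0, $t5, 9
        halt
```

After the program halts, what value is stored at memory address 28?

-2

$t2=-1
$t0=36
$t1=30
$t5=16
$t0=(-1)+(-1)=-2
$t1=16|19=19
sw $t0, (28) → M[28]=-2
$t1=16>>1=8
sw $t0, (28) → M[28]=-2
$t1=8-11=-3
$t0=16*5=80
$t0=80^17=65
$t5=(-3)+(-3)=-6
$t0=(-6)+9=3
halt.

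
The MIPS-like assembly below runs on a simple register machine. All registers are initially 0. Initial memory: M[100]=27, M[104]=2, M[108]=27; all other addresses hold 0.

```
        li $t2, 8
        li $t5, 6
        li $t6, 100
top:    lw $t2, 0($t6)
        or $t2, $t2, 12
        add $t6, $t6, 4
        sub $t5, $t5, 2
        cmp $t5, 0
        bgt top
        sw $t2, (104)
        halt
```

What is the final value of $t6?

after li $t2, 8: $t2=8
after li $t5, 6: $t5=6
after li $t6, 100: $t6=100
after lw $t2, 0($t6): $t2=M[100]=27
after or $t2, $t2, 12: $t2=27|12=31
after add $t6, $t6, 4: $t6=100+4=104
after sub $t5, $t5, 2: $t5=6-2=4
cmp $t5, 0  (cmp 4,0)
bgt top: taken
after lw $t2, 0($t6): $t2=M[104]=2
after or $t2, $t2, 12: $t2=2|12=14
after add $t6, $t6, 4: $t6=104+4=108
after sub $t5, $t5, 2: $t5=4-2=2
cmp $t5, 0  (cmp 2,0)
bgt top: taken
after lw $t2, 0($t6): $t2=M[108]=27
after or $t2, $t2, 12: $t2=27|12=31
after add $t6, $t6, 4: $t6=108+4=112
after sub $t5, $t5, 2: $t5=2-2=0
cmp $t5, 0  (cmp 0,0)
bgt top: not taken
sw $t2, (104) → M[104]=31
halt.

112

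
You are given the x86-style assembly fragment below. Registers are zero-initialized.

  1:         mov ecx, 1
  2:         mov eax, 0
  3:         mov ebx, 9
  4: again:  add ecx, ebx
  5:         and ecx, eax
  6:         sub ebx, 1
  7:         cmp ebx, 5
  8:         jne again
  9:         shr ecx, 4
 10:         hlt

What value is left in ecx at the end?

ecx=1
eax=0
ebx=9
ecx=1+9=10
ecx=10&0=0
ebx=9-1=8
cmp ebx, 5  (cmp 8,5)
jne again: taken
ecx=0+8=8
ecx=8&0=0
ebx=8-1=7
cmp ebx, 5  (cmp 7,5)
jne again: taken
ecx=0+7=7
ecx=7&0=0
ebx=7-1=6
cmp ebx, 5  (cmp 6,5)
jne again: taken
ecx=0+6=6
ecx=6&0=0
ebx=6-1=5
cmp ebx, 5  (cmp 5,5)
jne again: not taken
ecx=0>>4=0
halt.

0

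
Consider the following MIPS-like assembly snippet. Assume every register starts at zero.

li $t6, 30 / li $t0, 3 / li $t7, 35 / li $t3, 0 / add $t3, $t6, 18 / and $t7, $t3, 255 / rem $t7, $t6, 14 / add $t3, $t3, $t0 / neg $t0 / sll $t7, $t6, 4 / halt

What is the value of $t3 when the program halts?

51

li $t6, 30 → $t6=30
li $t0, 3 → $t0=3
li $t7, 35 → $t7=35
li $t3, 0 → $t3=0
add $t3, $t6, 18 → $t3=30+18=48
and $t7, $t3, 255 → $t7=48&255=48
rem $t7, $t6, 14 → $t7=30%14=2
add $t3, $t3, $t0 → $t3=48+3=51
neg $t0 → $t0=-(3)=-3
sll $t7, $t6, 4 → $t7=30<<4=480
halt.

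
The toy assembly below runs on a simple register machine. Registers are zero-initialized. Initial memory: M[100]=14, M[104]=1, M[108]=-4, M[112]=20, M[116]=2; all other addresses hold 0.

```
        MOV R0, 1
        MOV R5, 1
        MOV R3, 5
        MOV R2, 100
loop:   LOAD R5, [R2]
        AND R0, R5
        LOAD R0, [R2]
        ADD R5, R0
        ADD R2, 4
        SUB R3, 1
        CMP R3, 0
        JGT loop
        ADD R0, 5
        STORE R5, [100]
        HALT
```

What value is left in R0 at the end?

R0=1
R5=1
R3=5
R2=100
R5=M[100]=14
R0=1&14=0
R0=M[100]=14
R5=14+14=28
R2=100+4=104
R3=5-1=4
CMP R3, 0  (cmp 4,0)
JGT loop: taken
R5=M[104]=1
R0=14&1=0
R0=M[104]=1
R5=1+1=2
R2=104+4=108
R3=4-1=3
CMP R3, 0  (cmp 3,0)
JGT loop: taken
R5=M[108]=-4
R0=1&(-4)=0
R0=M[108]=-4
R5=(-4)+(-4)=-8
R2=108+4=112
R3=3-1=2
CMP R3, 0  (cmp 2,0)
JGT loop: taken
R5=M[112]=20
R0=(-4)&20=20
R0=M[112]=20
R5=20+20=40
R2=112+4=116
R3=2-1=1
CMP R3, 0  (cmp 1,0)
JGT loop: taken
R5=M[116]=2
R0=20&2=0
R0=M[116]=2
R5=2+2=4
R2=116+4=120
R3=1-1=0
CMP R3, 0  (cmp 0,0)
JGT loop: not taken
R0=2+5=7
STORE R5, [100] → M[100]=4
halt.

7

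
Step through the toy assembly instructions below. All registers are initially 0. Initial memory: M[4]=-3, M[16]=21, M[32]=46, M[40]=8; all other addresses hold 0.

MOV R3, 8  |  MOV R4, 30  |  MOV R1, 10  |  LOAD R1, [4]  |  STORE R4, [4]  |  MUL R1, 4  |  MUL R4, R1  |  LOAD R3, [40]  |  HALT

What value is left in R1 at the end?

-12

R3=8
R4=30
R1=10
R1=M[4]=-3
STORE R4, [4] → M[4]=30
R1=(-3)*4=-12
R4=30*(-12)=-360
R3=M[40]=8
halt.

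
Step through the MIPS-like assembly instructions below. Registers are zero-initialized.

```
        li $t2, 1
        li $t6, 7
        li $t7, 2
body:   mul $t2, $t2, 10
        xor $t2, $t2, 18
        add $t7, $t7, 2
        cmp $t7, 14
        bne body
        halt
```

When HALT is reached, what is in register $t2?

$t2=1
$t6=7
$t7=2
$t2=1*10=10
$t2=10^18=24
$t7=2+2=4
cmp $t7, 14  (cmp 4,14)
bne body: taken
$t2=24*10=240
$t2=240^18=226
$t7=4+2=6
cmp $t7, 14  (cmp 6,14)
bne body: taken
$t2=226*10=2260
$t2=2260^18=2246
$t7=6+2=8
cmp $t7, 14  (cmp 8,14)
bne body: taken
$t2=2246*10=22460
$t2=22460^18=22446
$t7=8+2=10
cmp $t7, 14  (cmp 10,14)
bne body: taken
$t2=22446*10=224460
$t2=224460^18=224478
$t7=10+2=12
cmp $t7, 14  (cmp 12,14)
bne body: taken
$t2=224478*10=2244780
$t2=2244780^18=2244798
$t7=12+2=14
cmp $t7, 14  (cmp 14,14)
bne body: not taken
halt.

2244798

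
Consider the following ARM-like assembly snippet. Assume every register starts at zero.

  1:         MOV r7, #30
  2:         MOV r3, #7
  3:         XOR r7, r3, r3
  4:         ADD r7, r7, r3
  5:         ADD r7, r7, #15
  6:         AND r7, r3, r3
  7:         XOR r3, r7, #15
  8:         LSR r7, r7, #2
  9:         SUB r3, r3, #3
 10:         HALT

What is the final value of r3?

r7=30
r3=7
r7=7^7=0
r7=0+7=7
r7=7+15=22
r7=7&7=7
r3=7^15=8
r7=7>>2=1
r3=8-3=5
halt.

5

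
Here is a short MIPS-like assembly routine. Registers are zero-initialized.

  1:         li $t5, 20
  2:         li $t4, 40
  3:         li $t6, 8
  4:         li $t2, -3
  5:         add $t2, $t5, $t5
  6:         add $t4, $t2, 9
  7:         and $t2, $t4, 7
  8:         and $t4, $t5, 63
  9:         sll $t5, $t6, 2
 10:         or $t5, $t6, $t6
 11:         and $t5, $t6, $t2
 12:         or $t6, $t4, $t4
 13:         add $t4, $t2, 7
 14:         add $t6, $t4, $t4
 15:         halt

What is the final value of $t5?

0

li $t5, 20 → $t5=20
li $t4, 40 → $t4=40
li $t6, 8 → $t6=8
li $t2, -3 → $t2=-3
add $t2, $t5, $t5 → $t2=20+20=40
add $t4, $t2, 9 → $t4=40+9=49
and $t2, $t4, 7 → $t2=49&7=1
and $t4, $t5, 63 → $t4=20&63=20
sll $t5, $t6, 2 → $t5=8<<2=32
or $t5, $t6, $t6 → $t5=8|8=8
and $t5, $t6, $t2 → $t5=8&1=0
or $t6, $t4, $t4 → $t6=20|20=20
add $t4, $t2, 7 → $t4=1+7=8
add $t6, $t4, $t4 → $t6=8+8=16
halt.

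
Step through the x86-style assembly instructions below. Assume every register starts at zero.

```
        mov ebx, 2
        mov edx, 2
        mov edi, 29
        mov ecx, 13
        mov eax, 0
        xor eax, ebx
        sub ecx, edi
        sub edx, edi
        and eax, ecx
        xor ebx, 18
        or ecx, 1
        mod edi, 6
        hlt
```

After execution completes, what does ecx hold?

mov ebx, 2 → ebx=2
mov edx, 2 → edx=2
mov edi, 29 → edi=29
mov ecx, 13 → ecx=13
mov eax, 0 → eax=0
xor eax, ebx → eax=0^2=2
sub ecx, edi → ecx=13-29=-16
sub edx, edi → edx=2-29=-27
and eax, ecx → eax=2&(-16)=0
xor ebx, 18 → ebx=2^18=16
or ecx, 1 → ecx=(-16)|1=-15
mod edi, 6 → edi=29%6=5
halt.

-15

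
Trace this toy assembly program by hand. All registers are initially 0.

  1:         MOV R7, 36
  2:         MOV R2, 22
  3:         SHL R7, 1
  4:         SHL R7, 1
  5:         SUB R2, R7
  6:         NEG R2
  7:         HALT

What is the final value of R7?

144

after MOV R7, 36: R7=36
after MOV R2, 22: R2=22
after SHL R7, 1: R7=36<<1=72
after SHL R7, 1: R7=72<<1=144
after SUB R2, R7: R2=22-144=-122
after NEG R2: R2=-(-122)=122
halt.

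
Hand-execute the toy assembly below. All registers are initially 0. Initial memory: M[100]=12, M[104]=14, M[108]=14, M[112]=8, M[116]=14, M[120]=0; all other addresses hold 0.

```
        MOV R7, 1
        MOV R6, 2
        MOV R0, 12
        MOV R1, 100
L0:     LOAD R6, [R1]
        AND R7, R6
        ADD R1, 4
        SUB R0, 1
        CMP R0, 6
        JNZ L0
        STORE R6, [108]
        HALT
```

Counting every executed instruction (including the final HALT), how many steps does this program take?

42

MOV R7, 1 → R7=1
MOV R6, 2 → R6=2
MOV R0, 12 → R0=12
MOV R1, 100 → R1=100
LOAD R6, [R1] → R6=M[100]=12
AND R7, R6 → R7=1&12=0
ADD R1, 4 → R1=100+4=104
SUB R0, 1 → R0=12-1=11
CMP R0, 6  (cmp 11,6)
JNZ L0: taken
LOAD R6, [R1] → R6=M[104]=14
AND R7, R6 → R7=0&14=0
ADD R1, 4 → R1=104+4=108
SUB R0, 1 → R0=11-1=10
CMP R0, 6  (cmp 10,6)
JNZ L0: taken
LOAD R6, [R1] → R6=M[108]=14
AND R7, R6 → R7=0&14=0
ADD R1, 4 → R1=108+4=112
SUB R0, 1 → R0=10-1=9
CMP R0, 6  (cmp 9,6)
JNZ L0: taken
LOAD R6, [R1] → R6=M[112]=8
AND R7, R6 → R7=0&8=0
ADD R1, 4 → R1=112+4=116
SUB R0, 1 → R0=9-1=8
CMP R0, 6  (cmp 8,6)
JNZ L0: taken
LOAD R6, [R1] → R6=M[116]=14
AND R7, R6 → R7=0&14=0
ADD R1, 4 → R1=116+4=120
SUB R0, 1 → R0=8-1=7
CMP R0, 6  (cmp 7,6)
JNZ L0: taken
LOAD R6, [R1] → R6=M[120]=0
AND R7, R6 → R7=0&0=0
ADD R1, 4 → R1=120+4=124
SUB R0, 1 → R0=7-1=6
CMP R0, 6  (cmp 6,6)
JNZ L0: not taken
STORE R6, [108] → M[108]=0
halt.
Total executed instructions: 42.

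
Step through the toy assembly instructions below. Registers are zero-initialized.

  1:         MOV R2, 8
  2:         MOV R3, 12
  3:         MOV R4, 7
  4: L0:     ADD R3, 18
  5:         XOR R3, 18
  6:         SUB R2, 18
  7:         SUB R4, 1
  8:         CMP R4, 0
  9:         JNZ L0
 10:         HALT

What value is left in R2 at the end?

-118

MOV R2, 8 → R2=8
MOV R3, 12 → R3=12
MOV R4, 7 → R4=7
ADD R3, 18 → R3=12+18=30
XOR R3, 18 → R3=30^18=12
SUB R2, 18 → R2=8-18=-10
SUB R4, 1 → R4=7-1=6
CMP R4, 0  (cmp 6,0)
JNZ L0: taken
ADD R3, 18 → R3=12+18=30
XOR R3, 18 → R3=30^18=12
SUB R2, 18 → R2=(-10)-18=-28
SUB R4, 1 → R4=6-1=5
CMP R4, 0  (cmp 5,0)
JNZ L0: taken
ADD R3, 18 → R3=12+18=30
XOR R3, 18 → R3=30^18=12
SUB R2, 18 → R2=(-28)-18=-46
SUB R4, 1 → R4=5-1=4
CMP R4, 0  (cmp 4,0)
JNZ L0: taken
ADD R3, 18 → R3=12+18=30
XOR R3, 18 → R3=30^18=12
SUB R2, 18 → R2=(-46)-18=-64
SUB R4, 1 → R4=4-1=3
CMP R4, 0  (cmp 3,0)
JNZ L0: taken
ADD R3, 18 → R3=12+18=30
XOR R3, 18 → R3=30^18=12
SUB R2, 18 → R2=(-64)-18=-82
SUB R4, 1 → R4=3-1=2
CMP R4, 0  (cmp 2,0)
JNZ L0: taken
ADD R3, 18 → R3=12+18=30
XOR R3, 18 → R3=30^18=12
SUB R2, 18 → R2=(-82)-18=-100
SUB R4, 1 → R4=2-1=1
CMP R4, 0  (cmp 1,0)
JNZ L0: taken
ADD R3, 18 → R3=12+18=30
XOR R3, 18 → R3=30^18=12
SUB R2, 18 → R2=(-100)-18=-118
SUB R4, 1 → R4=1-1=0
CMP R4, 0  (cmp 0,0)
JNZ L0: not taken
halt.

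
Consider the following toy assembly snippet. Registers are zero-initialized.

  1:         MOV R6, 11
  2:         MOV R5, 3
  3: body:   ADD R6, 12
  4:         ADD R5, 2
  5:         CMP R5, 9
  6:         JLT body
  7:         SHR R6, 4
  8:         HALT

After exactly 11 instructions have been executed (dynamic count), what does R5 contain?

7

MOV R6, 11 → R6=11
MOV R5, 3 → R5=3
ADD R6, 12 → R6=11+12=23
ADD R5, 2 → R5=3+2=5
CMP R5, 9  (cmp 5,9)
JLT body: taken
ADD R6, 12 → R6=23+12=35
ADD R5, 2 → R5=5+2=7
CMP R5, 9  (cmp 7,9)
JLT body: taken
ADD R6, 12 → R6=35+12=47
After step 11: R5 = 7.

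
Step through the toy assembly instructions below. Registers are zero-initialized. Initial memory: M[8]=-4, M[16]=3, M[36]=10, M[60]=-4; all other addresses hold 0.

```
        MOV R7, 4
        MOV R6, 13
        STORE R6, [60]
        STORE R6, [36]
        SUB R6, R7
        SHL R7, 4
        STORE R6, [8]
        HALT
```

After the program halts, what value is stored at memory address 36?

13

MOV R7, 4 → R7=4
MOV R6, 13 → R6=13
STORE R6, [60] → M[60]=13
STORE R6, [36] → M[36]=13
SUB R6, R7 → R6=13-4=9
SHL R7, 4 → R7=4<<4=64
STORE R6, [8] → M[8]=9
halt.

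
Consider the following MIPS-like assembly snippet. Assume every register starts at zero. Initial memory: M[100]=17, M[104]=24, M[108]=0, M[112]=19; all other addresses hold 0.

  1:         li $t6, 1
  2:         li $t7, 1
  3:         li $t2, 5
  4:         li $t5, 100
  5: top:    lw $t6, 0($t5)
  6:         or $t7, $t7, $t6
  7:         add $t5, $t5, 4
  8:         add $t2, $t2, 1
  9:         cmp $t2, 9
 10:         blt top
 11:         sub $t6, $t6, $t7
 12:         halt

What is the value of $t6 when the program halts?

-8

after li $t6, 1: $t6=1
after li $t7, 1: $t7=1
after li $t2, 5: $t2=5
after li $t5, 100: $t5=100
after lw $t6, 0($t5): $t6=M[100]=17
after or $t7, $t7, $t6: $t7=1|17=17
after add $t5, $t5, 4: $t5=100+4=104
after add $t2, $t2, 1: $t2=5+1=6
cmp $t2, 9  (cmp 6,9)
blt top: taken
after lw $t6, 0($t5): $t6=M[104]=24
after or $t7, $t7, $t6: $t7=17|24=25
after add $t5, $t5, 4: $t5=104+4=108
after add $t2, $t2, 1: $t2=6+1=7
cmp $t2, 9  (cmp 7,9)
blt top: taken
after lw $t6, 0($t5): $t6=M[108]=0
after or $t7, $t7, $t6: $t7=25|0=25
after add $t5, $t5, 4: $t5=108+4=112
after add $t2, $t2, 1: $t2=7+1=8
cmp $t2, 9  (cmp 8,9)
blt top: taken
after lw $t6, 0($t5): $t6=M[112]=19
after or $t7, $t7, $t6: $t7=25|19=27
after add $t5, $t5, 4: $t5=112+4=116
after add $t2, $t2, 1: $t2=8+1=9
cmp $t2, 9  (cmp 9,9)
blt top: not taken
after sub $t6, $t6, $t7: $t6=19-27=-8
halt.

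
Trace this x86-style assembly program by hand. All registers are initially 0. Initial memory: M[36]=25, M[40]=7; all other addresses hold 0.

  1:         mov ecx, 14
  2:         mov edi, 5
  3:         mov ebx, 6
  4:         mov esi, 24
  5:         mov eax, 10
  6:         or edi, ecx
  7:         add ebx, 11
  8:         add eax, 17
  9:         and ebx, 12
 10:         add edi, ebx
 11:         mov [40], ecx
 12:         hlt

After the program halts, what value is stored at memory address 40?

after mov ecx, 14: ecx=14
after mov edi, 5: edi=5
after mov ebx, 6: ebx=6
after mov esi, 24: esi=24
after mov eax, 10: eax=10
after or edi, ecx: edi=5|14=15
after add ebx, 11: ebx=6+11=17
after add eax, 17: eax=10+17=27
after and ebx, 12: ebx=17&12=0
after add edi, ebx: edi=15+0=15
mov [40], ecx → M[40]=14
halt.

14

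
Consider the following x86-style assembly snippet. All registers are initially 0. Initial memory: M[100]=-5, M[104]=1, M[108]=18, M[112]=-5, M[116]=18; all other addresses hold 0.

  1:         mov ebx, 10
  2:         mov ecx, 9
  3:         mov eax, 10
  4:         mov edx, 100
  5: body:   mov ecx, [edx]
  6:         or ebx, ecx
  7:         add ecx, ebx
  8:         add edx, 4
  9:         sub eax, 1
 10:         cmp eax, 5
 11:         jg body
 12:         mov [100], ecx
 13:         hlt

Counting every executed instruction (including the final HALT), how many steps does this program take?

41

after mov ebx, 10: ebx=10
after mov ecx, 9: ecx=9
after mov eax, 10: eax=10
after mov edx, 100: edx=100
after mov ecx, [edx]: ecx=M[100]=-5
after or ebx, ecx: ebx=10|(-5)=-5
after add ecx, ebx: ecx=(-5)+(-5)=-10
after add edx, 4: edx=100+4=104
after sub eax, 1: eax=10-1=9
cmp eax, 5  (cmp 9,5)
jg body: taken
after mov ecx, [edx]: ecx=M[104]=1
after or ebx, ecx: ebx=(-5)|1=-5
after add ecx, ebx: ecx=1+(-5)=-4
after add edx, 4: edx=104+4=108
after sub eax, 1: eax=9-1=8
cmp eax, 5  (cmp 8,5)
jg body: taken
after mov ecx, [edx]: ecx=M[108]=18
after or ebx, ecx: ebx=(-5)|18=-5
after add ecx, ebx: ecx=18+(-5)=13
after add edx, 4: edx=108+4=112
after sub eax, 1: eax=8-1=7
cmp eax, 5  (cmp 7,5)
jg body: taken
after mov ecx, [edx]: ecx=M[112]=-5
after or ebx, ecx: ebx=(-5)|(-5)=-5
after add ecx, ebx: ecx=(-5)+(-5)=-10
after add edx, 4: edx=112+4=116
after sub eax, 1: eax=7-1=6
cmp eax, 5  (cmp 6,5)
jg body: taken
after mov ecx, [edx]: ecx=M[116]=18
after or ebx, ecx: ebx=(-5)|18=-5
after add ecx, ebx: ecx=18+(-5)=13
after add edx, 4: edx=116+4=120
after sub eax, 1: eax=6-1=5
cmp eax, 5  (cmp 5,5)
jg body: not taken
mov [100], ecx → M[100]=13
halt.
Total executed instructions: 41.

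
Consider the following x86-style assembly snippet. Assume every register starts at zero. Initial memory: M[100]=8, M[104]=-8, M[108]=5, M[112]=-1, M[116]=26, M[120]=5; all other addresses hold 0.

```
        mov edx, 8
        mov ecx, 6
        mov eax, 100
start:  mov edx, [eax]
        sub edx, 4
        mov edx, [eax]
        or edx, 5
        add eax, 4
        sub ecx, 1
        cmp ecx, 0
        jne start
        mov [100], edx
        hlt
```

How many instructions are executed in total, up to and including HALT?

after mov edx, 8: edx=8
after mov ecx, 6: ecx=6
after mov eax, 100: eax=100
after mov edx, [eax]: edx=M[100]=8
after sub edx, 4: edx=8-4=4
after mov edx, [eax]: edx=M[100]=8
after or edx, 5: edx=8|5=13
after add eax, 4: eax=100+4=104
after sub ecx, 1: ecx=6-1=5
cmp ecx, 0  (cmp 5,0)
jne start: taken
after mov edx, [eax]: edx=M[104]=-8
after sub edx, 4: edx=(-8)-4=-12
after mov edx, [eax]: edx=M[104]=-8
after or edx, 5: edx=(-8)|5=-3
after add eax, 4: eax=104+4=108
after sub ecx, 1: ecx=5-1=4
cmp ecx, 0  (cmp 4,0)
jne start: taken
after mov edx, [eax]: edx=M[108]=5
after sub edx, 4: edx=5-4=1
after mov edx, [eax]: edx=M[108]=5
after or edx, 5: edx=5|5=5
after add eax, 4: eax=108+4=112
after sub ecx, 1: ecx=4-1=3
cmp ecx, 0  (cmp 3,0)
jne start: taken
after mov edx, [eax]: edx=M[112]=-1
after sub edx, 4: edx=(-1)-4=-5
after mov edx, [eax]: edx=M[112]=-1
after or edx, 5: edx=(-1)|5=-1
after add eax, 4: eax=112+4=116
after sub ecx, 1: ecx=3-1=2
cmp ecx, 0  (cmp 2,0)
jne start: taken
after mov edx, [eax]: edx=M[116]=26
after sub edx, 4: edx=26-4=22
after mov edx, [eax]: edx=M[116]=26
after or edx, 5: edx=26|5=31
after add eax, 4: eax=116+4=120
after sub ecx, 1: ecx=2-1=1
cmp ecx, 0  (cmp 1,0)
jne start: taken
after mov edx, [eax]: edx=M[120]=5
after sub edx, 4: edx=5-4=1
after mov edx, [eax]: edx=M[120]=5
after or edx, 5: edx=5|5=5
after add eax, 4: eax=120+4=124
after sub ecx, 1: ecx=1-1=0
cmp ecx, 0  (cmp 0,0)
jne start: not taken
mov [100], edx → M[100]=5
halt.
Total executed instructions: 53.

53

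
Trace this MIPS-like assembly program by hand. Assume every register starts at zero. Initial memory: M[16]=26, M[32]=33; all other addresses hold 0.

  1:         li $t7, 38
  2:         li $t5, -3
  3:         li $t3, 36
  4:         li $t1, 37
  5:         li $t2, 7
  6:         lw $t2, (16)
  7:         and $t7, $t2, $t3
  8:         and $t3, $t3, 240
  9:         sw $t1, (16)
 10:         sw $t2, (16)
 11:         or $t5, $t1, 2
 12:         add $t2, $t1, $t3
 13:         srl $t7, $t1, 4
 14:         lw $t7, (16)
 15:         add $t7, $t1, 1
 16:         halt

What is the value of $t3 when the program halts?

after li $t7, 38: $t7=38
after li $t5, -3: $t5=-3
after li $t3, 36: $t3=36
after li $t1, 37: $t1=37
after li $t2, 7: $t2=7
after lw $t2, (16): $t2=M[16]=26
after and $t7, $t2, $t3: $t7=26&36=0
after and $t3, $t3, 240: $t3=36&240=32
sw $t1, (16) → M[16]=37
sw $t2, (16) → M[16]=26
after or $t5, $t1, 2: $t5=37|2=39
after add $t2, $t1, $t3: $t2=37+32=69
after srl $t7, $t1, 4: $t7=37>>4=2
after lw $t7, (16): $t7=M[16]=26
after add $t7, $t1, 1: $t7=37+1=38
halt.

32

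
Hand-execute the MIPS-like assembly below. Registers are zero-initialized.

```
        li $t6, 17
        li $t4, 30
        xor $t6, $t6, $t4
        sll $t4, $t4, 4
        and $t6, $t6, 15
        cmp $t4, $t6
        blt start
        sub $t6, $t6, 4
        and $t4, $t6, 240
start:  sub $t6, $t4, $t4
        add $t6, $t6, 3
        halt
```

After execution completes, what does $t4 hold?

$t6=17
$t4=30
$t6=17^30=15
$t4=30<<4=480
$t6=15&15=15
cmp $t4, $t6  (cmp 480,15)
blt start: not taken
$t6=15-4=11
$t4=11&240=0
$t6=0-0=0
$t6=0+3=3
halt.

0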